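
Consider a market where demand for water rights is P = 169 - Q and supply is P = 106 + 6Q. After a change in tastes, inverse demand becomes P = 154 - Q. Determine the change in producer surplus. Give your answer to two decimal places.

Initial equilibrium: Q_0 = 9, P_0 = 160; CS_0 = (1/2)(9)(9) = 40.5, PS_0 = (1/2)(9)(54) = 243.
New equilibrium: 154 - Q = 106 + 6Q gives Q_1 = 6.8571, P_1 = 147.1429; CS_1 = 23.5102, PS_1 = 141.0612.
Change in producer surplus = 141.0612 - 243 = -101.9388.

-101.94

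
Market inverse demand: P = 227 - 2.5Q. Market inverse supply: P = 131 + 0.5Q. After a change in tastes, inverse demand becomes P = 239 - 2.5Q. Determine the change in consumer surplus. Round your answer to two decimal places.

Initial equilibrium: Q_0 = 32, P_0 = 147; CS_0 = (1/2)(32)(80) = 1280, PS_0 = (1/2)(32)(16) = 256.
New equilibrium: 239 - 2.5Q = 131 + 0.5Q gives Q_1 = 36, P_1 = 149; CS_1 = 1620, PS_1 = 324.
Change in consumer surplus = 1620 - 1280 = 340.

340.00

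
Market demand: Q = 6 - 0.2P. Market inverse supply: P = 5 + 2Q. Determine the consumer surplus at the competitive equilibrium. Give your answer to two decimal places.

31.89

Rewriting demand in inverse form: P = 30 - 5Q.
Setting demand equal to supply, 25 = 7Q, so Q* = 3.5714 and P* = 12.1429.
CS is the area between the demand curve and P* from 0 to Q*: (1/2)(3.5714)(17.8571) = 31.8878.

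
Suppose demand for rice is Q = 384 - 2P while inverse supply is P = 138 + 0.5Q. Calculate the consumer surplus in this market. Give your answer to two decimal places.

Rewriting demand in inverse form: P = 192 - 0.5Q.
Setting demand equal to supply, 54 = 1Q, so Q* = 54 and P* = 165.
CS is the area between the demand curve and P* from 0 to Q*: (1/2)(54)(27) = 729.

729.00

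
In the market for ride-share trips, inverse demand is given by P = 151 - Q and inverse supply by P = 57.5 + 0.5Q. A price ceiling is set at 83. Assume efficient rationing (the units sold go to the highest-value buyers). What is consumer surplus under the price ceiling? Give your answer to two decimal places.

2167.50

Without the control, 151 - Q = 57.5 + 0.5Q so Q* = 62.3333 and P* = 88.6667.
At P = 83, sellers supply (83 - 57.5)/0.5 = 51 while buyers want more, so the quantity traded is 51 at price 83.
The demand price at Q = 51 is 100. CS is the trapezoid between demand and 83 over [0, 51]: (1/2)[(151 - 83) + (100 - 83)](51) = 2167.5.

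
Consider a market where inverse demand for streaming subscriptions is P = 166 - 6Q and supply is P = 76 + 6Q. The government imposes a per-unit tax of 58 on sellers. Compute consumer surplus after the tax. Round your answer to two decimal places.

21.33

Pre-tax equilibrium: 166 - 6Q = 76 + 6Q gives Q* = 7.5, P* = 121.
With the tax, sellers need 58 more per unit: 166 - 6Q = 76 + 6Q + 58, so Q_t = 2.6667. Buyers pay P_b = 150; sellers receive P_s = P_b - 58 = 92.
CS = (1/2)(Q_t)(166 - P_b) = (1/2)(2.6667)(16) = 21.3333.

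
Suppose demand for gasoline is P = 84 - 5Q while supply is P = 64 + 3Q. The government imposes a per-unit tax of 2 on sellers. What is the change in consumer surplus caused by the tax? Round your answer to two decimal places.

-2.97

Without the tax, 84 - 5Q = 64 + 3Q so Q* = 2.5 and P* = 71.5.
With the tax, sellers need 2 more per unit: 84 - 5Q = 64 + 3Q + 2, so Q_t = 2.25. Buyers pay P_b = 72.75; sellers receive P_s = P_b - 2 = 70.75.
Consumers lose the trapezoid between P* and P_b out to Q_t plus the triangle from Q_t to Q*: change in CS = 12.6562 - 15.625 = -2.9688.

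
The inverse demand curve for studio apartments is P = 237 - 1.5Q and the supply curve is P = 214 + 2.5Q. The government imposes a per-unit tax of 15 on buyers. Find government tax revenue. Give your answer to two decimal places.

30.00

Pre-tax equilibrium: 237 - 1.5Q = 214 + 2.5Q gives Q* = 5.75, P* = 228.375.
With the tax, buyers' net willingness to pay falls by 15: (237 - 15) - 1.5Q = 214 + 2.5Q, so Q_t = 2. Buyers pay P_b = 234; sellers receive P_s = P_b - 15 = 219.
Revenue is the tax times quantity traded: 15 x 2 = 30.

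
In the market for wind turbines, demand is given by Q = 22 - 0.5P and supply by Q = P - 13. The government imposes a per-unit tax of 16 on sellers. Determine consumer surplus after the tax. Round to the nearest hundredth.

Rewriting demand in inverse form: P = 44 - 2Q.
Rewriting supply in inverse form: P = 13 + Q.
Pre-tax equilibrium: 44 - 2Q = 13 + Q gives Q* = 10.3333, P* = 23.3333.
With the tax, sellers need 16 more per unit: 44 - 2Q = 13 + Q + 16, so Q_t = 5. Buyers pay P_b = 34; sellers receive P_s = P_b - 16 = 18.
Consumer surplus is the triangle under demand above P_b: (1/2)(5)(44 - 34) = 25.

25.00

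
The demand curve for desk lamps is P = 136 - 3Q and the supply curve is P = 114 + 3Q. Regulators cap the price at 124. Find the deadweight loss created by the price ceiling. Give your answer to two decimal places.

0.33

Free-market equilibrium: 136 - 3Q = 114 + 3Q gives Q* = 3.6667, P* = 125.
At P = 124, sellers supply (124 - 114)/3 = 3.3333 while buyers want more, so the quantity traded is 3.3333 at price 124.
At Q = 3.3333 the demand price is 126 and the supply price is 124. Deadweight loss is the triangle between the curves from 3.3333 to 3.6667: (1/2)(126 - 124)(3.6667 - 3.3333) = 0.3333.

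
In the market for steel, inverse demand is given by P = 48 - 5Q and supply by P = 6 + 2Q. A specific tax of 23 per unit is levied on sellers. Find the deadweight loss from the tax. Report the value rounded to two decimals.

37.79

Pre-tax equilibrium: 48 - 5Q = 6 + 2Q gives Q* = 6, P* = 18.
A tax on sellers shifts supply up by 23: 48 - 5Q = 6 + 2Q + 23, so Q_t = 2.7143. Buyers pay P_b = 34.4286; sellers receive P_s = P_b - 23 = 11.4286.
The welfare triangle lost has base Q* - Q_t = 3.2857 and height t = 23, so DWL = (1/2)(3.2857)(23) = 37.7857.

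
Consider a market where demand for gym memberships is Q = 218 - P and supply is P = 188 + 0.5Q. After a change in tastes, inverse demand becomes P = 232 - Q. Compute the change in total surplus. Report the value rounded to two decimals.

Rewriting demand in inverse form: P = 218 - Q.
Initial equilibrium: Q_0 = 20, P_0 = 198; CS_0 = (1/2)(20)(20) = 200, PS_0 = (1/2)(20)(10) = 100.
New equilibrium: 232 - Q = 188 + 0.5Q gives Q_1 = 29.3333, P_1 = 202.6667; CS_1 = 430.2222, PS_1 = 215.1111.
Change in total surplus = (430.2222 + 215.1111) - (200 + 100) = 345.3333.

345.33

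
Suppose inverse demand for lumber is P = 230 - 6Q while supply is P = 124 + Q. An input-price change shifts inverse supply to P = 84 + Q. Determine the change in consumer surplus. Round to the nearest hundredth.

Initial equilibrium: Q_0 = 15.1429, P_0 = 139.1429; CS_0 = (1/2)(15.1429)(90.8571) = 687.9184, PS_0 = (1/2)(15.1429)(15.1429) = 114.6531.
New equilibrium: 230 - 6Q = 84 + Q gives Q_1 = 20.8571, P_1 = 104.8571; CS_1 = 1305.0612, PS_1 = 217.5102.
Change in consumer surplus = 1305.0612 - 687.9184 = 617.1429.

617.14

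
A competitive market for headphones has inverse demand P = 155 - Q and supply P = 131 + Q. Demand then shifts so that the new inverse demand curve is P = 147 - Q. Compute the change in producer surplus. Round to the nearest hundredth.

Initial equilibrium: Q_0 = 12, P_0 = 143; CS_0 = (1/2)(12)(12) = 72, PS_0 = (1/2)(12)(12) = 72.
New equilibrium: 147 - Q = 131 + Q gives Q_1 = 8, P_1 = 139; CS_1 = 32, PS_1 = 32.
Change in producer surplus = 32 - 72 = -40.

-40.00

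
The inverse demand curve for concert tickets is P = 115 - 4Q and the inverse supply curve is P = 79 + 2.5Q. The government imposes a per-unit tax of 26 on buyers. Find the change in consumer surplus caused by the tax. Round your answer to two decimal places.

Without the tax, 115 - 4Q = 79 + 2.5Q so Q* = 5.5385 and P* = 92.8462.
A tax on buyers shifts demand down by 26: (115 - 26) - 4Q = 79 + 2.5Q, so Q_t = 1.5385. Buyers pay P_b = 108.8462; sellers receive P_s = P_b - 26 = 82.8462.
CS falls from (1/2)(5.5385)(22.1538) = 61.3491 to (1/2)(1.5385)(6.1538) = 4.7337, a change of -56.6154.

-56.62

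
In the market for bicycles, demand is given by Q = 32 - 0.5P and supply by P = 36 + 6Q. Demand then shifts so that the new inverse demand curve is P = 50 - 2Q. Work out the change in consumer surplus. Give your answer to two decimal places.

-9.19

Rewriting demand in inverse form: P = 64 - 2Q.
Initial equilibrium: Q_0 = 3.5, P_0 = 57; CS_0 = (1/2)(3.5)(7) = 12.25, PS_0 = (1/2)(3.5)(21) = 36.75.
New equilibrium: 50 - 2Q = 36 + 6Q gives Q_1 = 1.75, P_1 = 46.5; CS_1 = 3.0625, PS_1 = 9.1875.
Change in consumer surplus = 3.0625 - 12.25 = -9.1875.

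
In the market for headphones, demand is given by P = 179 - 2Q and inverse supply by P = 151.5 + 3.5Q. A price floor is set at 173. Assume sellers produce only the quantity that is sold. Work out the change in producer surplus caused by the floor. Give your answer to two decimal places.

5.00

Without the control, 179 - 2Q = 151.5 + 3.5Q so Q* = 5 and P* = 169.
At P = 173, buyers demand (179 - 173)/2 = 3 while sellers would supply more, so the quantity traded is 3 at price 173.
PS goes from (1/2)(5)(17.5) = 43.75 to 48.75 (computed as (173 - 151.5)(3) - (1/2)(3.5)(3)^2), a change of 5.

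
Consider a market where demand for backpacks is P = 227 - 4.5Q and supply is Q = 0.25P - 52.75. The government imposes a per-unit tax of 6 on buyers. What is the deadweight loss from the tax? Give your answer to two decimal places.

Rewriting supply in inverse form: P = 211 + 4Q.
Pre-tax equilibrium: 227 - 4.5Q = 211 + 4Q gives Q* = 1.8824, P* = 218.5294.
With the tax, buyers' net willingness to pay falls by 6: (227 - 6) - 4.5Q = 211 + 4Q, so Q_t = 1.1765. Buyers pay P_b = 221.7059; sellers receive P_s = P_b - 6 = 215.7059.
Deadweight loss is the triangle between the curves from Q_t to Q*: (1/2)(1.8824 - 1.1765)(6) = 2.1176.

2.12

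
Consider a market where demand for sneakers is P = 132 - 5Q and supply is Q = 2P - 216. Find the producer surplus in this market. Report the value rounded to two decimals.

4.76

Rewriting supply in inverse form: P = 108 + 0.5Q.
Setting demand equal to supply, 24 = 5.5Q, so Q* = 4.3636 and P* = 110.1818.
The supply curve's price intercept is 108, so PS = (1/2)(Q*)(P* - 108) = (1/2)(4.3636)(2.1818) = 4.7603.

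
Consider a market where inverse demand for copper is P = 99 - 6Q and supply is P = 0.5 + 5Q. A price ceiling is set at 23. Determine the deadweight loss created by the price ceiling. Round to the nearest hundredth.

109.14

Free-market equilibrium: 99 - 6Q = 0.5 + 5Q gives Q* = 8.9545, P* = 45.2727.
At P = 23, sellers supply (23 - 0.5)/5 = 4.5 while buyers want more, so the quantity traded is 4.5 at price 23.
The lost-trades triangle has base Q* - 4.5 = 4.4545 and height equal to the gap between the curves at Q = 4.5, which is 72 - 23 = 49. DWL = (1/2)(4.4545)(49) = 109.1364.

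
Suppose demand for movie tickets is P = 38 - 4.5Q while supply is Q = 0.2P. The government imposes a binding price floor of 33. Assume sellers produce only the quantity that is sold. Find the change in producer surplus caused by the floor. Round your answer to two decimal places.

-6.42

Rewriting supply in inverse form: P = 5Q.
Without the control, 38 - 4.5Q = 5Q so Q* = 4 and P* = 20.
At P = 33, buyers demand (38 - 33)/4.5 = 1.1111 while sellers would supply more, so the quantity traded is 1.1111 at price 33.
PS goes from (1/2)(4)(20) = 40 to 33.5802 (computed as (33 - 0)(1.1111) - (1/2)(5)(1.1111)^2), a change of -6.4198.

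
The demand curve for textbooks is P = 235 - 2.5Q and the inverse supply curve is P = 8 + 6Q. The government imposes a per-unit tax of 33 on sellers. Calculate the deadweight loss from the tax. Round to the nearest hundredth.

64.06

Pre-tax equilibrium: 235 - 2.5Q = 8 + 6Q gives Q* = 26.7059, P* = 168.2353.
With the tax, sellers need 33 more per unit: 235 - 2.5Q = 8 + 6Q + 33, so Q_t = 22.8235. Buyers pay P_b = 177.9412; sellers receive P_s = P_b - 33 = 144.9412.
The welfare triangle lost has base Q* - Q_t = 3.8824 and height t = 33, so DWL = (1/2)(3.8824)(33) = 64.0588.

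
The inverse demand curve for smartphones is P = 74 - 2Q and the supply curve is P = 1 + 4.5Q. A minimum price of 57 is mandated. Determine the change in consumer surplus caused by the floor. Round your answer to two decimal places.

Free-market equilibrium: 74 - 2Q = 1 + 4.5Q gives Q* = 11.2308, P* = 51.5385.
At P = 57, buyers demand (74 - 57)/2 = 8.5 while sellers would supply more, so the quantity traded is 8.5 at price 57.
CS goes from (1/2)(11.2308)(22.4615) = 126.1302 to 72.25 (computed as (74 - 57)(8.5) - (1/2)(2)(8.5)^2), a change of -53.8802.

-53.88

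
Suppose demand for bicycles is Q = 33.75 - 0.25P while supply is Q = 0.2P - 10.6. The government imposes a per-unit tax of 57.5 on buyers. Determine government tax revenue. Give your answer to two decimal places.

Rewriting demand in inverse form: P = 135 - 4Q.
Rewriting supply in inverse form: P = 53 + 5Q.
Pre-tax equilibrium: 135 - 4Q = 53 + 5Q gives Q* = 9.1111, P* = 98.5556.
With the tax, buyers' net willingness to pay falls by 57.5: (135 - 57.5) - 4Q = 53 + 5Q, so Q_t = 2.7222. Buyers pay P_b = 124.1111; sellers receive P_s = P_b - 57.5 = 66.6111.
Revenue is the tax times quantity traded: 57.5 x 2.7222 = 156.5278.

156.53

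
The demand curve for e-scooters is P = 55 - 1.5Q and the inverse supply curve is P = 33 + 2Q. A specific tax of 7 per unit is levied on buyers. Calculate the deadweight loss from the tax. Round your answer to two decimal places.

Pre-tax equilibrium: 55 - 1.5Q = 33 + 2Q gives Q* = 6.2857, P* = 45.5714.
A tax on buyers shifts demand down by 7: (55 - 7) - 1.5Q = 33 + 2Q, so Q_t = 4.2857. Buyers pay P_b = 48.5714; sellers receive P_s = P_b - 7 = 41.5714.
The welfare triangle lost has base Q* - Q_t = 2 and height t = 7, so DWL = (1/2)(2)(7) = 7.

7.00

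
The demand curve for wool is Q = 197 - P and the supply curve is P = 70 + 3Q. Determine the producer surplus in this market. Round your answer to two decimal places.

1512.09

Rewriting demand in inverse form: P = 197 - Q.
Set 197 - Q = 70 + 3Q, which gives 127 = 4Q, so Q* = 31.75 and P* = 197 - (31.75) = 165.25.
PS is the area between P* and the supply curve from 0 to Q*: (1/2)(31.75)(95.25) = 1512.0938.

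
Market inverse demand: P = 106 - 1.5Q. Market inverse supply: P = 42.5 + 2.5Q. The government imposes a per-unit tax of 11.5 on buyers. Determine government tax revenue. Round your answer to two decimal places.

149.50

Pre-tax equilibrium: 106 - 1.5Q = 42.5 + 2.5Q gives Q* = 15.875, P* = 82.1875.
A tax on buyers shifts demand down by 11.5: (106 - 11.5) - 1.5Q = 42.5 + 2.5Q, so Q_t = 13. Buyers pay P_b = 86.5; sellers receive P_s = P_b - 11.5 = 75.
Tax revenue = t x Q_t = 11.5 x 13 = 149.5.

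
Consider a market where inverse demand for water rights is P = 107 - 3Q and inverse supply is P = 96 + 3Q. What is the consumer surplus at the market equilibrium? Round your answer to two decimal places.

5.04

Set 107 - 3Q = 96 + 3Q, which gives 11 = 6Q, so Q* = 1.8333 and P* = 107 - 3(1.8333) = 101.5.
CS is the area between the demand curve and P* from 0 to Q*: (1/2)(1.8333)(5.5) = 5.0417.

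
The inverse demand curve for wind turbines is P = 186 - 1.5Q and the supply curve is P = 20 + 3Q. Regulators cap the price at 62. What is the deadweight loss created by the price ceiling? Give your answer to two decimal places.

Free-market equilibrium: 186 - 1.5Q = 20 + 3Q gives Q* = 36.8889, P* = 130.6667.
At P = 62, sellers supply (62 - 20)/3 = 14 while buyers want more, so the quantity traded is 14 at price 62.
The lost-trades triangle has base Q* - 14 = 22.8889 and height equal to the gap between the curves at Q = 14, which is 165 - 62 = 103. DWL = (1/2)(22.8889)(103) = 1178.7778.

1178.78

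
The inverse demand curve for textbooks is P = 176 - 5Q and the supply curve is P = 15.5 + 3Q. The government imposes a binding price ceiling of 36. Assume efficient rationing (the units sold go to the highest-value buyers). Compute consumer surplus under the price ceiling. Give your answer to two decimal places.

Free-market equilibrium: 176 - 5Q = 15.5 + 3Q gives Q* = 20.0625, P* = 75.6875.
At the ceiling price 36, quantity supplied is (36 - 15.5)/3 = 6.8333; supply is the short side, so Q = 6.8333 trades at P = 36.
The demand price at Q = 6.8333 is 141.8333. CS is the trapezoid between demand and 36 over [0, 6.8333]: (1/2)[(176 - 36) + (141.8333 - 36)](6.8333) = 839.9306.

839.93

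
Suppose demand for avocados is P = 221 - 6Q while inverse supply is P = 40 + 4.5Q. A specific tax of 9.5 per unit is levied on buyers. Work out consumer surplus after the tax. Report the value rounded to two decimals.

800.33

Without the tax, 221 - 6Q = 40 + 4.5Q so Q* = 17.2381 and P* = 117.5714.
A tax on buyers shifts demand down by 9.5: (221 - 9.5) - 6Q = 40 + 4.5Q, so Q_t = 16.3333. Buyers pay P_b = 123; sellers receive P_s = P_b - 9.5 = 113.5.
Consumer surplus is the triangle under demand above P_b: (1/2)(16.3333)(221 - 123) = 800.3333.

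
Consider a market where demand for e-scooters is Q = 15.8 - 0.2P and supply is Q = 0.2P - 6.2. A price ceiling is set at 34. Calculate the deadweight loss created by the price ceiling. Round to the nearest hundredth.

Rewriting demand in inverse form: P = 79 - 5Q.
Rewriting supply in inverse form: P = 31 + 5Q.
Without the control, 79 - 5Q = 31 + 5Q so Q* = 4.8 and P* = 55.
At the ceiling price 34, quantity supplied is (34 - 31)/5 = 0.6; supply is the short side, so Q = 0.6 trades at P = 34.
The lost-trades triangle has base Q* - 0.6 = 4.2 and height equal to the gap between the curves at Q = 0.6, which is 76 - 34 = 42. DWL = (1/2)(4.2)(42) = 88.2.

88.20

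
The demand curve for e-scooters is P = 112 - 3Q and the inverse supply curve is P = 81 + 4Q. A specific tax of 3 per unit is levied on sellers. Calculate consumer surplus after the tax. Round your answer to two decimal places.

24.00

Without the tax, 112 - 3Q = 81 + 4Q so Q* = 4.4286 and P* = 98.7143.
With the tax, sellers need 3 more per unit: 112 - 3Q = 81 + 4Q + 3, so Q_t = 4. Buyers pay P_b = 100; sellers receive P_s = P_b - 3 = 97.
Consumer surplus is the triangle under demand above P_b: (1/2)(4)(112 - 100) = 24.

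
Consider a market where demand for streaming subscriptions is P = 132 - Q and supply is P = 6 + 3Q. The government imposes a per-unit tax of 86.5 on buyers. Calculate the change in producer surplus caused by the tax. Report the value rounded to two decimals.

-1342.10

Without the tax, 132 - Q = 6 + 3Q so Q* = 31.5 and P* = 100.5.
With the tax, buyers' net willingness to pay falls by 86.5: (132 - 86.5) - Q = 6 + 3Q, so Q_t = 9.875. Buyers pay P_b = 122.125; sellers receive P_s = P_b - 86.5 = 35.625.
Producers lose the trapezoid between P_s and P* out to Q_t plus the triangle from Q_t to Q*: change in PS = 146.2734 - 1488.375 = -1342.1016.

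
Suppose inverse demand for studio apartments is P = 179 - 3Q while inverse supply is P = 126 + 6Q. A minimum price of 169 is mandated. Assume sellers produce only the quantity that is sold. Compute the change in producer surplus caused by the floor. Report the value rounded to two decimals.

5.96

Without the control, 179 - 3Q = 126 + 6Q so Q* = 5.8889 and P* = 161.3333.
At P = 169, buyers demand (179 - 169)/3 = 3.3333 while sellers would supply more, so the quantity traded is 3.3333 at price 169.
PS goes from (1/2)(5.8889)(35.3333) = 104.037 to 110 (computed as (169 - 126)(3.3333) - (1/2)(6)(3.3333)^2), a change of 5.963.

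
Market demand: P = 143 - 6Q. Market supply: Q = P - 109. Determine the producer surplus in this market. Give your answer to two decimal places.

11.80

Rewriting supply in inverse form: P = 109 + Q.
Equilibrium: 143 - 6Q = 109 + Q, so Q* = 4.8571 and P* = 113.8571.
The supply curve's price intercept is 109, so PS = (1/2)(Q*)(P* - 109) = (1/2)(4.8571)(4.8571) = 11.7959.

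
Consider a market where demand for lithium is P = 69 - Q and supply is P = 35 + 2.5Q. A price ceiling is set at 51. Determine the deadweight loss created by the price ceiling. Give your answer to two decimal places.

19.22

Free-market equilibrium: 69 - Q = 35 + 2.5Q gives Q* = 9.7143, P* = 59.2857.
At the ceiling price 51, quantity supplied is (51 - 35)/2.5 = 6.4; supply is the short side, so Q = 6.4 trades at P = 51.
At Q = 6.4 the demand price is 62.6 and the supply price is 51. Deadweight loss is the triangle between the curves from 6.4 to 9.7143: (1/2)(62.6 - 51)(9.7143 - 6.4) = 19.2229.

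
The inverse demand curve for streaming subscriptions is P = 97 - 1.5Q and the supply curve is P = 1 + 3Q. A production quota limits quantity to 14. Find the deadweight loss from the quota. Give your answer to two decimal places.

Unrestricted equilibrium: Q* = (97 - 1)/(1.5 + 3) = 21.3333.
At Q = 14 the demand price is 97 - 1.5(14) = 76 and the supply price is 1 + 3(14) = 43.
DWL = (1/2)(gap between curves at 14) x (Q* - 14) = (1/2)(33)(7.3333) = 121.

121.00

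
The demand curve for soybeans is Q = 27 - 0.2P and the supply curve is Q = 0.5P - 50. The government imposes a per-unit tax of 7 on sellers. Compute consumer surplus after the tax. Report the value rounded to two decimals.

40.00

Rewriting demand in inverse form: P = 135 - 5Q.
Rewriting supply in inverse form: P = 100 + 2Q.
Without the tax, 135 - 5Q = 100 + 2Q so Q* = 5 and P* = 110.
With the tax, sellers need 7 more per unit: 135 - 5Q = 100 + 2Q + 7, so Q_t = 4. Buyers pay P_b = 115; sellers receive P_s = P_b - 7 = 108.
CS = (1/2)(Q_t)(135 - P_b) = (1/2)(4)(20) = 40.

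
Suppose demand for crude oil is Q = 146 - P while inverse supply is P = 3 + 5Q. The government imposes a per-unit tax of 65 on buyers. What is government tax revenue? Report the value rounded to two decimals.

Rewriting demand in inverse form: P = 146 - Q.
Pre-tax equilibrium: 146 - Q = 3 + 5Q gives Q* = 23.8333, P* = 122.1667.
With the tax, buyers' net willingness to pay falls by 65: (146 - 65) - Q = 3 + 5Q, so Q_t = 13. Buyers pay P_b = 133; sellers receive P_s = P_b - 65 = 68.
Tax revenue = t x Q_t = 65 x 13 = 845.

845.00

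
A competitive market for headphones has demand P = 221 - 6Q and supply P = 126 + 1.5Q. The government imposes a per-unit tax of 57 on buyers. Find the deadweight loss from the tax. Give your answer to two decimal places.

Without the tax, 221 - 6Q = 126 + 1.5Q so Q* = 12.6667 and P* = 145.
With the tax, buyers' net willingness to pay falls by 57: (221 - 57) - 6Q = 126 + 1.5Q, so Q_t = 5.0667. Buyers pay P_b = 190.6; sellers receive P_s = P_b - 57 = 133.6.
Deadweight loss is the triangle between the curves from Q_t to Q*: (1/2)(12.6667 - 5.0667)(57) = 216.6.

216.60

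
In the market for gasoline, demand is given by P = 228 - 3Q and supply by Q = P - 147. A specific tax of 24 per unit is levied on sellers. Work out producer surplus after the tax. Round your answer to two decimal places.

101.53

Rewriting supply in inverse form: P = 147 + Q.
Pre-tax equilibrium: 228 - 3Q = 147 + Q gives Q* = 20.25, P* = 167.25.
With the tax, sellers need 24 more per unit: 228 - 3Q = 147 + Q + 24, so Q_t = 14.25. Buyers pay P_b = 185.25; sellers receive P_s = P_b - 24 = 161.25.
PS = (1/2)(Q_t)(P_s - 147) = (1/2)(14.25)(14.25) = 101.5312.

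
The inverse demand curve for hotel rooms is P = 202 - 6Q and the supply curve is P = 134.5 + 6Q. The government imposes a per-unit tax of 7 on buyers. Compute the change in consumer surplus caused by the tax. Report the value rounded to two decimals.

-18.67

Pre-tax equilibrium: 202 - 6Q = 134.5 + 6Q gives Q* = 5.625, P* = 168.25.
With the tax, buyers' net willingness to pay falls by 7: (202 - 7) - 6Q = 134.5 + 6Q, so Q_t = 5.0417. Buyers pay P_b = 171.75; sellers receive P_s = P_b - 7 = 164.75.
Consumers lose the trapezoid between P* and P_b out to Q_t plus the triangle from Q_t to Q*: change in CS = 76.2552 - 94.9219 = -18.6667.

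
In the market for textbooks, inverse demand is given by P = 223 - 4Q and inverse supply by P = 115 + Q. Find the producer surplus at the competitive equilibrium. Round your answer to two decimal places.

Equilibrium: 223 - 4Q = 115 + Q, so Q* = 21.6 and P* = 136.6.
The supply curve's price intercept is 115, so PS = (1/2)(Q*)(P* - 115) = (1/2)(21.6)(21.6) = 233.28.

233.28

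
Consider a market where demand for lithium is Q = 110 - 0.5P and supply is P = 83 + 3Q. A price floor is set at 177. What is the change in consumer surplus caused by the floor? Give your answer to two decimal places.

Rewriting demand in inverse form: P = 220 - 2Q.
Free-market equilibrium: 220 - 2Q = 83 + 3Q gives Q* = 27.4, P* = 165.2.
At P = 177, buyers demand (220 - 177)/2 = 21.5 while sellers would supply more, so the quantity traded is 21.5 at price 177.
CS goes from (1/2)(27.4)(54.8) = 750.76 to 462.25 (computed as (220 - 177)(21.5) - (1/2)(2)(21.5)^2), a change of -288.51.

-288.51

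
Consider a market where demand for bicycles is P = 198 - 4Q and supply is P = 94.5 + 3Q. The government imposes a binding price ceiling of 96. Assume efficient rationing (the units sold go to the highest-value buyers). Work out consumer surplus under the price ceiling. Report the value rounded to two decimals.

50.50

Free-market equilibrium: 198 - 4Q = 94.5 + 3Q gives Q* = 14.7857, P* = 138.8571.
At P = 96, sellers supply (96 - 94.5)/3 = 0.5 while buyers want more, so the quantity traded is 0.5 at price 96.
The demand price at Q = 0.5 is 196. CS is the trapezoid between demand and 96 over [0, 0.5]: (1/2)[(198 - 96) + (196 - 96)](0.5) = 50.5.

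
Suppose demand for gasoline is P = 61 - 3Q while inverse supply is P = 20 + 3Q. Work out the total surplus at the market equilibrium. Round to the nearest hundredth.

Setting demand equal to supply, 41 = 6Q, so Q* = 6.8333 and P* = 40.5.
Total surplus is the full triangle between the curves from 0 to Q*: (1/2)(6.8333)(61 - 20) = 140.0833.

140.08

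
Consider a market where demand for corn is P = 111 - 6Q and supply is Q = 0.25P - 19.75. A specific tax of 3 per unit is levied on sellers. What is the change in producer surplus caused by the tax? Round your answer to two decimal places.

-3.66

Rewriting supply in inverse form: P = 79 + 4Q.
Without the tax, 111 - 6Q = 79 + 4Q so Q* = 3.2 and P* = 91.8.
A tax on sellers shifts supply up by 3: 111 - 6Q = 79 + 4Q + 3, so Q_t = 2.9. Buyers pay P_b = 93.6; sellers receive P_s = P_b - 3 = 90.6.
Producers lose the trapezoid between P_s and P* out to Q_t plus the triangle from Q_t to Q*: change in PS = 16.82 - 20.48 = -3.66.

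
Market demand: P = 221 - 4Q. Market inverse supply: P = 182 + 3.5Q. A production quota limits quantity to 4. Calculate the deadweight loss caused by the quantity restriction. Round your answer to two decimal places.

5.40

Without the quota, 221 - 4Q = 182 + 3.5Q gives Q* = 5.2.
At Q = 4 the demand price is 221 - 4(4) = 205 and the supply price is 182 + 3.5(4) = 196.
Deadweight loss is the triangle between the curves from 4 to 5.2: (1/2)(205 - 196)(5.2 - 4) = 5.4.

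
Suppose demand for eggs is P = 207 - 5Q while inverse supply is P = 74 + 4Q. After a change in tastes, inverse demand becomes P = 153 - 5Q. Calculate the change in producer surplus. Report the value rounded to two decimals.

-282.67

Initial equilibrium: Q_0 = 14.7778, P_0 = 133.1111; CS_0 = (1/2)(14.7778)(73.8889) = 545.9568, PS_0 = (1/2)(14.7778)(59.1111) = 436.7654.
New equilibrium: 153 - 5Q = 74 + 4Q gives Q_1 = 8.7778, P_1 = 109.1111; CS_1 = 192.6235, PS_1 = 154.0988.
Change in producer surplus = 154.0988 - 436.7654 = -282.6667.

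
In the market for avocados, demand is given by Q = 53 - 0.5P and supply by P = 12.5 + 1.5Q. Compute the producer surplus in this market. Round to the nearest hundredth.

535.24

Rewriting demand in inverse form: P = 106 - 2Q.
Set 106 - 2Q = 12.5 + 1.5Q, which gives 93.5 = 3.5Q, so Q* = 26.7143 and P* = 106 - 2(26.7143) = 52.5714.
Producer surplus is the triangle above supply below P*: (1/2)(26.7143)(52.5714 - 12.5) = (1/2)(26.7143)(40.0714) = 535.2398.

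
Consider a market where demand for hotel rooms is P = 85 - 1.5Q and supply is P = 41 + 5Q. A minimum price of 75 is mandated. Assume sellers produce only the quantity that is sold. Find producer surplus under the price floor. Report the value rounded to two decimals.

115.56

Without the control, 85 - 1.5Q = 41 + 5Q so Q* = 6.7692 and P* = 74.8462.
At P = 75, buyers demand (85 - 75)/1.5 = 6.6667 while sellers would supply more, so the quantity traded is 6.6667 at price 75.
The supply price at Q = 6.6667 is 74.3333. PS is the trapezoid between 75 and supply over [0, 6.6667]: (1/2)[(75 - 41) + (75 - 74.3333)](6.6667) = 115.5556.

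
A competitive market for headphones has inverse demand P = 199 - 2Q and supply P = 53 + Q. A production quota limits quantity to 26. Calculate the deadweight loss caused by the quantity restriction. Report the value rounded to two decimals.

Without the quota, 199 - 2Q = 53 + Q gives Q* = 48.6667.
At Q = 26 the demand price is 199 - 2(26) = 147 and the supply price is 53 + (26) = 79.
Deadweight loss is the triangle between the curves from 26 to 48.6667: (1/2)(147 - 79)(48.6667 - 26) = 770.6667.

770.67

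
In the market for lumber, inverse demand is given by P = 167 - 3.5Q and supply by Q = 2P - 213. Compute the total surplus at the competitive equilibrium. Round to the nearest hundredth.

Rewriting supply in inverse form: P = 106.5 + 0.5Q.
Set 167 - 3.5Q = 106.5 + 0.5Q, which gives 60.5 = 4Q, so Q* = 15.125 and P* = 167 - 3.5(15.125) = 114.0625.
Total surplus is the full triangle between the curves from 0 to Q*: (1/2)(15.125)(167 - 106.5) = 457.5312.

457.53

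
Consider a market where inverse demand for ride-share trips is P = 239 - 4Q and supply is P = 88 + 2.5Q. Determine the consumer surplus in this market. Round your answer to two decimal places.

Setting demand equal to supply, 151 = 6.5Q, so Q* = 23.2308 and P* = 146.0769.
The demand choke price is 239, so CS = (1/2)(Q*)(239 - P*) = (1/2)(23.2308)(92.9231) = 1079.3373.

1079.34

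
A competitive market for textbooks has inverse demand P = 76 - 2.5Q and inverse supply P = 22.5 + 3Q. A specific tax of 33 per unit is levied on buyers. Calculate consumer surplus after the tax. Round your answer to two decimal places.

Pre-tax equilibrium: 76 - 2.5Q = 22.5 + 3Q gives Q* = 9.7273, P* = 51.6818.
With the tax, buyers' net willingness to pay falls by 33: (76 - 33) - 2.5Q = 22.5 + 3Q, so Q_t = 3.7273. Buyers pay P_b = 66.6818; sellers receive P_s = P_b - 33 = 33.6818.
Consumer surplus is the triangle under demand above P_b: (1/2)(3.7273)(76 - 66.6818) = 17.3657.

17.37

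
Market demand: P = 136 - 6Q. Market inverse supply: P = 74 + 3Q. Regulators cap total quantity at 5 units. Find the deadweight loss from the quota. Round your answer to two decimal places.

Unrestricted equilibrium: Q* = (136 - 74)/(6 + 3) = 6.8889.
At Q = 5 the demand price is 136 - 6(5) = 106 and the supply price is 74 + 3(5) = 89.
Deadweight loss is the triangle between the curves from 5 to 6.8889: (1/2)(106 - 89)(6.8889 - 5) = 16.0556.

16.06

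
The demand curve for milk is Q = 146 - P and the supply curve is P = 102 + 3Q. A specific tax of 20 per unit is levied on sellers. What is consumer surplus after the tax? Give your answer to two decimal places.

18.00

Rewriting demand in inverse form: P = 146 - Q.
Without the tax, 146 - Q = 102 + 3Q so Q* = 11 and P* = 135.
A tax on sellers shifts supply up by 20: 146 - Q = 102 + 3Q + 20, so Q_t = 6. Buyers pay P_b = 140; sellers receive P_s = P_b - 20 = 120.
CS = (1/2)(Q_t)(146 - P_b) = (1/2)(6)(6) = 18.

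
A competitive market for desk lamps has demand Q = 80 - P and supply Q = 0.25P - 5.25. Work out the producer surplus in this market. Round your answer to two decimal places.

Rewriting demand in inverse form: P = 80 - Q.
Rewriting supply in inverse form: P = 21 + 4Q.
Set 80 - Q = 21 + 4Q, which gives 59 = 5Q, so Q* = 11.8 and P* = 80 - (11.8) = 68.2.
The supply curve's price intercept is 21, so PS = (1/2)(Q*)(P* - 21) = (1/2)(11.8)(47.2) = 278.48.

278.48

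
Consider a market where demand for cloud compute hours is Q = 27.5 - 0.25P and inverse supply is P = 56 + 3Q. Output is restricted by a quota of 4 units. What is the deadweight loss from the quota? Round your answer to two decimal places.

Rewriting demand in inverse form: P = 110 - 4Q.
Unrestricted equilibrium: Q* = (110 - 56)/(4 + 3) = 7.7143.
At Q = 4 the demand price is 110 - 4(4) = 94 and the supply price is 56 + 3(4) = 68.
Deadweight loss is the triangle between the curves from 4 to 7.7143: (1/2)(94 - 68)(7.7143 - 4) = 48.2857.

48.29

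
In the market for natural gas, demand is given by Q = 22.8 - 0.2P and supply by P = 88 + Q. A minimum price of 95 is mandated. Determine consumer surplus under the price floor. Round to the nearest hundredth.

Rewriting demand in inverse form: P = 114 - 5Q.
Free-market equilibrium: 114 - 5Q = 88 + Q gives Q* = 4.3333, P* = 92.3333.
At the floor price 95, quantity demanded is (114 - 95)/5 = 3.8; demand is the short side, so Q = 3.8 trades at P = 95.
CS is the triangle under demand above 95: (1/2)(3.8)(114 - 95) = 36.1.

36.10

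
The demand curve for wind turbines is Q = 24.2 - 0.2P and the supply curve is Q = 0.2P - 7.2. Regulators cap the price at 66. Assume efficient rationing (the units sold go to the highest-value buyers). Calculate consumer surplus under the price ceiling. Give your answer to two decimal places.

240.00

Rewriting demand in inverse form: P = 121 - 5Q.
Rewriting supply in inverse form: P = 36 + 5Q.
Free-market equilibrium: 121 - 5Q = 36 + 5Q gives Q* = 8.5, P* = 78.5.
At P = 66, sellers supply (66 - 36)/5 = 6 while buyers want more, so the quantity traded is 6 at price 66.
The demand price at Q = 6 is 91. CS is the trapezoid between demand and 66 over [0, 6]: (1/2)[(121 - 66) + (91 - 66)](6) = 240.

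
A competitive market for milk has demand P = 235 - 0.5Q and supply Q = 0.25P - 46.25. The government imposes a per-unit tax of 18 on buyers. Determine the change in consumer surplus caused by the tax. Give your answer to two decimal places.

-18.22

Rewriting supply in inverse form: P = 185 + 4Q.
Pre-tax equilibrium: 235 - 0.5Q = 185 + 4Q gives Q* = 11.1111, P* = 229.4444.
With the tax, buyers' net willingness to pay falls by 18: (235 - 18) - 0.5Q = 185 + 4Q, so Q_t = 7.1111. Buyers pay P_b = 231.4444; sellers receive P_s = P_b - 18 = 213.4444.
Consumers lose the trapezoid between P* and P_b out to Q_t plus the triangle from Q_t to Q*: change in CS = 12.642 - 30.8642 = -18.2222.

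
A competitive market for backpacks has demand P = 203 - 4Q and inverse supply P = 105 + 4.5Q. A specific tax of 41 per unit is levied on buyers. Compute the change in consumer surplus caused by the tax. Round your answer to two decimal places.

Pre-tax equilibrium: 203 - 4Q = 105 + 4.5Q gives Q* = 11.5294, P* = 156.8824.
A tax on buyers shifts demand down by 41: (203 - 41) - 4Q = 105 + 4.5Q, so Q_t = 6.7059. Buyers pay P_b = 176.1765; sellers receive P_s = P_b - 41 = 135.1765.
CS falls from (1/2)(11.5294)(46.1176) = 265.8547 to (1/2)(6.7059)(26.8235) = 89.9377, a change of -175.917.

-175.92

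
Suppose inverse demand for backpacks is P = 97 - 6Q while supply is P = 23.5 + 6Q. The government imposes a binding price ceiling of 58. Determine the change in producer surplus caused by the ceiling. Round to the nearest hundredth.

-13.36

Free-market equilibrium: 97 - 6Q = 23.5 + 6Q gives Q* = 6.125, P* = 60.25.
At P = 58, sellers supply (58 - 23.5)/6 = 5.75 while buyers want more, so the quantity traded is 5.75 at price 58.
PS goes from (1/2)(6.125)(36.75) = 112.5469 to 99.1875 (computed as (58 - 23.5)(5.75) - (1/2)(6)(5.75)^2), a change of -13.3594.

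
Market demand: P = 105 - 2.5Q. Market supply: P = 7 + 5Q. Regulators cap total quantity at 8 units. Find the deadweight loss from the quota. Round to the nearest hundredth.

Unrestricted equilibrium: Q* = (105 - 7)/(2.5 + 5) = 13.0667.
At Q = 8 the demand price is 105 - 2.5(8) = 85 and the supply price is 7 + 5(8) = 47.
Deadweight loss is the triangle between the curves from 8 to 13.0667: (1/2)(85 - 47)(13.0667 - 8) = 96.2667.

96.27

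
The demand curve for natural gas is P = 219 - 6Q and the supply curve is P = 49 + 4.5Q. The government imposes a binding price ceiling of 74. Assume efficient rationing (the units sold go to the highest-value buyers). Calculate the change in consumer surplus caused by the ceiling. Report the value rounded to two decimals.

-73.43

Free-market equilibrium: 219 - 6Q = 49 + 4.5Q gives Q* = 16.1905, P* = 121.8571.
At the ceiling price 74, quantity supplied is (74 - 49)/4.5 = 5.5556; supply is the short side, so Q = 5.5556 trades at P = 74.
CS goes from (1/2)(16.1905)(97.1429) = 786.3946 to 712.963 (computed as (219 - 74)(5.5556) - (1/2)(6)(5.5556)^2), a change of -73.4316.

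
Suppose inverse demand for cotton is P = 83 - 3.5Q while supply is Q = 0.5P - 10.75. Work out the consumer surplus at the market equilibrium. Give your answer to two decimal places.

218.81

Rewriting supply in inverse form: P = 21.5 + 2Q.
Set 83 - 3.5Q = 21.5 + 2Q, which gives 61.5 = 5.5Q, so Q* = 11.1818 and P* = 83 - 3.5(11.1818) = 43.8636.
The demand choke price is 83, so CS = (1/2)(Q*)(83 - P*) = (1/2)(11.1818)(39.1364) = 218.8079.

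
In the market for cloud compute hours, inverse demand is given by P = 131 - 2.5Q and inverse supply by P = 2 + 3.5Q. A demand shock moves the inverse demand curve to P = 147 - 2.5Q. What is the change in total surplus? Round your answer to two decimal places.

Initial equilibrium: Q_0 = 21.5, P_0 = 77.25; CS_0 = (1/2)(21.5)(53.75) = 577.8125, PS_0 = (1/2)(21.5)(75.25) = 808.9375.
New equilibrium: 147 - 2.5Q = 2 + 3.5Q gives Q_1 = 24.1667, P_1 = 86.5833; CS_1 = 730.0347, PS_1 = 1022.0486.
Change in total surplus = (730.0347 + 1022.0486) - (577.8125 + 808.9375) = 365.3333.

365.33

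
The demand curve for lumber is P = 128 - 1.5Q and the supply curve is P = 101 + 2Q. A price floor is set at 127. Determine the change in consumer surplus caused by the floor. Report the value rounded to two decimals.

Free-market equilibrium: 128 - 1.5Q = 101 + 2Q gives Q* = 7.7143, P* = 116.4286.
At the floor price 127, quantity demanded is (128 - 127)/1.5 = 0.6667; demand is the short side, so Q = 0.6667 trades at P = 127.
CS goes from (1/2)(7.7143)(11.5714) = 44.6327 to 0.3333 (computed as (128 - 127)(0.6667) - (1/2)(1.5)(0.6667)^2), a change of -44.2993.

-44.30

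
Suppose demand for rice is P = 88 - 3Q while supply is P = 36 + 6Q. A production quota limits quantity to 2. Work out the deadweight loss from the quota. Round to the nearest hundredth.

64.22

Without the quota, 88 - 3Q = 36 + 6Q gives Q* = 5.7778.
At Q = 2 the demand price is 88 - 3(2) = 82 and the supply price is 36 + 6(2) = 48.
Deadweight loss is the triangle between the curves from 2 to 5.7778: (1/2)(82 - 48)(5.7778 - 2) = 64.2222.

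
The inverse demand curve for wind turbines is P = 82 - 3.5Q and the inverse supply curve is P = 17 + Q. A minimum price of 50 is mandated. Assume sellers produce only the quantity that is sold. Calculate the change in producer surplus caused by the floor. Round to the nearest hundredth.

155.60

Without the control, 82 - 3.5Q = 17 + Q so Q* = 14.4444 and P* = 31.4444.
At P = 50, buyers demand (82 - 50)/3.5 = 9.1429 while sellers would supply more, so the quantity traded is 9.1429 at price 50.
PS goes from (1/2)(14.4444)(14.4444) = 104.321 to 259.9184 (computed as (50 - 17)(9.1429) - (1/2)(1)(9.1429)^2), a change of 155.5974.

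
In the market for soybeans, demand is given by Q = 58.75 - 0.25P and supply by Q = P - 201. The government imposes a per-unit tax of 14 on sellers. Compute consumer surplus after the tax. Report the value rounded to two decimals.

32.00

Rewriting demand in inverse form: P = 235 - 4Q.
Rewriting supply in inverse form: P = 201 + Q.
Pre-tax equilibrium: 235 - 4Q = 201 + Q gives Q* = 6.8, P* = 207.8.
With the tax, sellers need 14 more per unit: 235 - 4Q = 201 + Q + 14, so Q_t = 4. Buyers pay P_b = 219; sellers receive P_s = P_b - 14 = 205.
CS = (1/2)(Q_t)(235 - P_b) = (1/2)(4)(16) = 32.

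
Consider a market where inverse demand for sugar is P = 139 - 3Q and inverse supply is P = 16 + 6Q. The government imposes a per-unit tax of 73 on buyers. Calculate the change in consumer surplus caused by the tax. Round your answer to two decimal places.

Pre-tax equilibrium: 139 - 3Q = 16 + 6Q gives Q* = 13.6667, P* = 98.
A tax on buyers shifts demand down by 73: (139 - 73) - 3Q = 16 + 6Q, so Q_t = 5.5556. Buyers pay P_b = 122.3333; sellers receive P_s = P_b - 73 = 49.3333.
Consumers lose the trapezoid between P* and P_b out to Q_t plus the triangle from Q_t to Q*: change in CS = 46.2963 - 280.1667 = -233.8704.

-233.87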